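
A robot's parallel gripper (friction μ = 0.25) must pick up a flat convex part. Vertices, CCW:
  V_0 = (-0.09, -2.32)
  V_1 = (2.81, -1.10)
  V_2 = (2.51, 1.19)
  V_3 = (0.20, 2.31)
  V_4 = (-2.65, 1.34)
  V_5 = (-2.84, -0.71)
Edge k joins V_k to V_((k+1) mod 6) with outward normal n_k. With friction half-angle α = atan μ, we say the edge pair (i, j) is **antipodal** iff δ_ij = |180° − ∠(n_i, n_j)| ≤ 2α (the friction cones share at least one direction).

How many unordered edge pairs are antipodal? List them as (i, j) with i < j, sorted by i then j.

α = atan 0.25 = 14.04°;  2α = 28.07°
n_0 = (+0.3878, -0.9218)
n_1 = (+0.9915, +0.1299)
n_2 = (+0.4363, +0.8998)
n_3 = (-0.3222, +0.9467)
n_4 = (-0.9957, +0.0923)
n_5 = (-0.5052, -0.8630)
  (0,1): δ = 105.35°  ·
  (0,2): δ = 48.68°  ·
  (0,3): δ = 4.02°  ✓
  (0,4): δ = 61.89°  ·
  (0,5): δ = 126.84°  ·
  (1,2): δ = 123.33°  ·
  (1,3): δ = 78.67°  ·
  (1,4): δ = 12.76°  ✓
  (1,5): δ = 52.19°  ·
  (2,3): δ = 135.34°  ·
  (2,4): δ = 69.43°  ·
  (2,5): δ = 4.48°  ✓
  (3,4): δ = 114.09°  ·
  (3,5): δ = 49.14°  ·
  (4,5): δ = 115.05°  ·
antipodal pairs: 3

count = 3; pairs: (0,3), (1,4), (2,5)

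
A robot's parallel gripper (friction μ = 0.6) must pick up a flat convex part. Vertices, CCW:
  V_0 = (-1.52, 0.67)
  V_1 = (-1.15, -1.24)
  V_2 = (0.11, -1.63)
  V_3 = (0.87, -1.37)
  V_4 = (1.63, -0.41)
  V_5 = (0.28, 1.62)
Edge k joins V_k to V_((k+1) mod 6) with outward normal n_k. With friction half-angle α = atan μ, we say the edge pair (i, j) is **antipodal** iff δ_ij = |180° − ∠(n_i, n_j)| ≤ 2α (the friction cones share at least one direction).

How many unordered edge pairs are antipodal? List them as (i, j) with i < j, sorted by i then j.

count = 6; pairs: (0,3), (0,4), (1,4), (1,5), (2,5), (3,5)

α = atan 0.6 = 30.96°;  2α = 61.93°
n_0 = (-0.9817, -0.1902)
n_1 = (-0.2957, -0.9553)
n_2 = (+0.3237, -0.9462)
n_3 = (+0.7840, -0.6207)
n_4 = (+0.8327, +0.5538)
n_5 = (-0.4668, +0.8844)
  (0,1): δ = 118.16°  ·
  (0,2): δ = 82.08°  ·
  (0,3): δ = 49.33°  ✓
  (0,4): δ = 22.66°  ✓
  (0,5): δ = 106.86°  ·
  (1,2): δ = 143.92°  ·
  (1,3): δ = 111.17°  ·
  (1,4): δ = 39.18°  ✓
  (1,5): δ = 45.02°  ✓
  (2,3): δ = 147.25°  ·
  (2,4): δ = 75.26°  ·
  (2,5): δ = 8.94°  ✓
  (3,4): δ = 108.01°  ·
  (3,5): δ = 23.81°  ✓
  (4,5): δ = 95.80°  ·
antipodal pairs: 6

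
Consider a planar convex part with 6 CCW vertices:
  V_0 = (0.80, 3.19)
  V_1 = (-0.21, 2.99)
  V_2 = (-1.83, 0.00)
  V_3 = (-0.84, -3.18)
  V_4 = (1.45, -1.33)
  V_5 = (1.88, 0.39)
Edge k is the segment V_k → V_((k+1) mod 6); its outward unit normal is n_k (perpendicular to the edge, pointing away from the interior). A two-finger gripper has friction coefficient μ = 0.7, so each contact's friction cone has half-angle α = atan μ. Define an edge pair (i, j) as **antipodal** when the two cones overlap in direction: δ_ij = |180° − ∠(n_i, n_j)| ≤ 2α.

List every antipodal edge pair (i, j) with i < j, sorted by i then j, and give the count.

count = 8; pairs: (0,3), (0,4), (1,3), (1,4), (1,5), (2,3), (2,4), (2,5)

α = atan 0.7 = 34.99°;  2α = 69.98°
n_0 = (-0.1942, +0.9810)
n_1 = (-0.8792, +0.4764)
n_2 = (-0.9548, -0.2972)
n_3 = (+0.6284, -0.7779)
n_4 = (+0.9701, -0.2425)
n_5 = (+0.9330, +0.3599)
  (0,1): δ = 129.65°  ·
  (0,2): δ = 83.91°  ·
  (0,3): δ = 27.73°  ✓
  (0,4): δ = 64.76°  ✓
  (0,5): δ = 99.89°  ·
  (1,2): δ = 134.26°  ·
  (1,3): δ = 22.62°  ✓
  (1,4): δ = 14.41°  ✓
  (1,5): δ = 49.54°  ✓
  (2,3): δ = 68.36°  ✓
  (2,4): δ = 31.33°  ✓
  (2,5): δ = 3.80°  ✓
  (3,4): δ = 142.97°  ·
  (3,5): δ = 107.84°  ·
  (4,5): δ = 144.87°  ·
antipodal pairs: 8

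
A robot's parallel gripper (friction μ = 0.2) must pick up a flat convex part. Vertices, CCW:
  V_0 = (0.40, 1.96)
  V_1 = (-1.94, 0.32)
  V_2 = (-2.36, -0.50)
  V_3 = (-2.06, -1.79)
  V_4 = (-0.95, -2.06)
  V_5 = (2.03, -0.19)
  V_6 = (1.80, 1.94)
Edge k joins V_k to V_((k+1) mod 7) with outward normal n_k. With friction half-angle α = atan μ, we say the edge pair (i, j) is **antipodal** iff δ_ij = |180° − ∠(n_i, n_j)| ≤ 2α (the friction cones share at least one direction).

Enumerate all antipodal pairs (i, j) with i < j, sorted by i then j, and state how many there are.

count = 3; pairs: (0,4), (2,5), (3,6)

α = atan 0.2 = 11.31°;  2α = 22.62°
n_0 = (-0.5739, +0.8189)
n_1 = (-0.8900, +0.4559)
n_2 = (-0.9740, -0.2265)
n_3 = (-0.2364, -0.9717)
n_4 = (+0.5315, -0.8470)
n_5 = (+0.9942, +0.1074)
n_6 = (+0.0143, +0.9999)
  (0,1): δ = 152.15°  ·
  (0,2): δ = 111.93°  ·
  (0,3): δ = 48.70°  ·
  (0,4): δ = 2.92°  ✓
  (0,5): δ = 61.14°  ·
  (0,6): δ = 144.16°  ·
  (1,2): δ = 139.79°  ·
  (1,3): δ = 76.55°  ·
  (1,4): δ = 30.77°  ·
  (1,5): δ = 33.28°  ·
  (1,6): δ = 116.30°  ·
  (2,3): δ = 116.76°  ·
  (2,4): δ = 70.98°  ·
  (2,5): δ = 6.93°  ✓
  (2,6): δ = 76.09°  ·
  (3,4): δ = 134.22°  ·
  (3,5): δ = 70.17°  ·
  (3,6): δ = 12.85°  ✓
  (4,5): δ = 115.95°  ·
  (4,6): δ = 32.93°  ·
  (5,6): δ = 96.98°  ·
antipodal pairs: 3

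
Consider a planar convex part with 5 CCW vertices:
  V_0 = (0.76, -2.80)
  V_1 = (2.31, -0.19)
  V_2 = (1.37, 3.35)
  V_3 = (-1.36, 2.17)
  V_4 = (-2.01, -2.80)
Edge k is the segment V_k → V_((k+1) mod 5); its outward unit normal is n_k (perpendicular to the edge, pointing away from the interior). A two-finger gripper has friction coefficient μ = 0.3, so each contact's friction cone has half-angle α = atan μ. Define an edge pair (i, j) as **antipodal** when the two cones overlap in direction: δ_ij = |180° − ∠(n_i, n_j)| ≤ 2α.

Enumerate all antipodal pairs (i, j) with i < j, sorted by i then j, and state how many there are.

count = 3; pairs: (0,3), (1,3), (2,4)

α = atan 0.3 = 16.70°;  2α = 33.40°
n_0 = (+0.8598, -0.5106)
n_1 = (+0.9665, +0.2566)
n_2 = (-0.3968, +0.9179)
n_3 = (-0.9916, +0.1297)
n_4 = (+0.0000, -1.0000)
  (0,1): δ = 134.42°  ·
  (0,2): δ = 35.92°  ·
  (0,3): δ = 23.25°  ✓
  (0,4): δ = 120.70°  ·
  (1,2): δ = 81.50°  ·
  (1,3): δ = 22.32°  ✓
  (1,4): δ = 75.13°  ·
  (2,3): δ = 120.83°  ·
  (2,4): δ = 23.38°  ✓
  (3,4): δ = 82.55°  ·
antipodal pairs: 3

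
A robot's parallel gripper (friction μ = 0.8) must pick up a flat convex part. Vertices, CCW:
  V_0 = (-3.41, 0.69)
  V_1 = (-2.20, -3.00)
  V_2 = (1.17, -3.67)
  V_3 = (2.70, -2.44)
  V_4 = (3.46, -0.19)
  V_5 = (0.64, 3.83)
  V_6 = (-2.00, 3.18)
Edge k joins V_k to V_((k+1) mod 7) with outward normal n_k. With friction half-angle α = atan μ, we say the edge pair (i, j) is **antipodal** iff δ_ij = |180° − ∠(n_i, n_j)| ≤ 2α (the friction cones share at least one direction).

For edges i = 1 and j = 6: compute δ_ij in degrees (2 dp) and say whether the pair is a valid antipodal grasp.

α = atan 0.8 = 38.66°;  2α = 77.32°
edge 1: e_1 = (+3.37, -0.67);  n_1 = (-0.1950, -0.9808)
edge 6: e_6 = (-1.41, -2.49);  n_6 = (-0.8702, +0.4927)
∠(n_1, n_6) = 108.28°
δ = |180° − 108.28°| = 71.72°
71.72° ≤ 2α = 77.32°  →  valid

δ = 71.72°, valid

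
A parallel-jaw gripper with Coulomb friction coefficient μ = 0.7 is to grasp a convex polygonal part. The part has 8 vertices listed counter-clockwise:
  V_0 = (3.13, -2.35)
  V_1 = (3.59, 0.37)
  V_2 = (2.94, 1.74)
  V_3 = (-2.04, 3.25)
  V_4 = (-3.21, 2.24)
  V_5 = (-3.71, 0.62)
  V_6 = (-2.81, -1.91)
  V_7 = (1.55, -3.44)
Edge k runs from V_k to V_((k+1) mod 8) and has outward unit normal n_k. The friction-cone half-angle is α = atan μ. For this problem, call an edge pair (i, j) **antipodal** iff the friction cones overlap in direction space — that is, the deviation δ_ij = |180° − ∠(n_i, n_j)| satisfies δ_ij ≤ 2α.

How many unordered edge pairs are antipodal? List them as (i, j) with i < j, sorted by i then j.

α = atan 0.7 = 34.99°;  2α = 69.98°
n_0 = (+0.9860, -0.1667)
n_1 = (+0.9035, +0.4287)
n_2 = (+0.2902, +0.9570)
n_3 = (-0.6535, +0.7570)
n_4 = (-0.9555, +0.2949)
n_5 = (-0.9422, -0.3352)
n_6 = (-0.3311, -0.9436)
n_7 = (+0.5679, -0.8231)
  (0,1): δ = 145.02°  ·
  (0,2): δ = 97.27°  ·
  (0,3): δ = 39.60°  ✓
  (0,4): δ = 7.55°  ✓
  (0,5): δ = 29.18°  ✓
  (0,6): δ = 80.26°  ·
  (0,7): δ = 134.20°  ·
  (1,2): δ = 132.25°  ·
  (1,3): δ = 74.58°  ·
  (1,4): δ = 42.53°  ✓
  (1,5): δ = 5.80°  ✓
  (1,6): δ = 45.28°  ✓
  (1,7): δ = 99.22°  ·
  (2,3): δ = 122.33°  ·
  (2,4): δ = 90.28°  ·
  (2,5): δ = 53.55°  ✓
  (2,6): δ = 2.47°  ✓
  (2,7): δ = 51.47°  ✓
  (3,4): δ = 147.95°  ·
  (3,5): δ = 111.22°  ·
  (3,6): δ = 60.14°  ✓
  (3,7): δ = 6.20°  ✓
  (4,5): δ = 143.27°  ·
  (4,6): δ = 92.18°  ·
  (4,7): δ = 38.25°  ✓
  (5,6): δ = 128.92°  ·
  (5,7): δ = 74.98°  ·
  (6,7): δ = 126.06°  ·
antipodal pairs: 12

count = 12; pairs: (0,3), (0,4), (0,5), (1,4), (1,5), (1,6), (2,5), (2,6), (2,7), (3,6), (3,7), (4,7)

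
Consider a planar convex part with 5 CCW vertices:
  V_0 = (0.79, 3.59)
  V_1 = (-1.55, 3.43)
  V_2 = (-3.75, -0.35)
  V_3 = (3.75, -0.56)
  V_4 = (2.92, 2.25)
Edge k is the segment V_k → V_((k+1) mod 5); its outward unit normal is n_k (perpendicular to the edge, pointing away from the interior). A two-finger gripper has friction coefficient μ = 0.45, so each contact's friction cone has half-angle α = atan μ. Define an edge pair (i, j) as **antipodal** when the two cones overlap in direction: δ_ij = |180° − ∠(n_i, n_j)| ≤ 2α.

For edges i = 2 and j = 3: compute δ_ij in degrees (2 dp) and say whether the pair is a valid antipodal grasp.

δ = 71.94°, invalid

α = atan 0.45 = 24.23°;  2α = 48.46°
edge 2: e_2 = (+7.50, -0.21);  n_2 = (-0.0280, -0.9996)
edge 3: e_3 = (-0.83, +2.81);  n_3 = (+0.9590, +0.2833)
∠(n_2, n_3) = 108.06°
δ = |180° − 108.06°| = 71.94°
71.94° > 2α = 48.46°  →  invalid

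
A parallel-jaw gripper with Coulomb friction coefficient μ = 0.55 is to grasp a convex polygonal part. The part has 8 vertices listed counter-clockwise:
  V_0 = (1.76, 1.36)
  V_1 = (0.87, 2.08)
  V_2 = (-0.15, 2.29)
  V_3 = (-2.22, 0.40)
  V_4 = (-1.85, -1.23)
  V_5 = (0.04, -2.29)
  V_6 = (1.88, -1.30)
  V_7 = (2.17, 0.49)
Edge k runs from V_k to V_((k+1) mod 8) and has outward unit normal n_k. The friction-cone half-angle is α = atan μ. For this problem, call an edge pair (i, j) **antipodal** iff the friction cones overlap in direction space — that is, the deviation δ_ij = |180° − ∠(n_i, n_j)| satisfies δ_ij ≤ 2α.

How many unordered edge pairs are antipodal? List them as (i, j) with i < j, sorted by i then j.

count = 9; pairs: (0,3), (0,4), (1,4), (1,5), (2,5), (2,6), (3,6), (3,7), (4,7)

α = atan 0.55 = 28.81°;  2α = 57.62°
n_0 = (+0.6289, +0.7774)
n_1 = (+0.2017, +0.9795)
n_2 = (-0.6743, +0.7385)
n_3 = (-0.9752, -0.2214)
n_4 = (-0.4892, -0.8722)
n_5 = (+0.4738, -0.8806)
n_6 = (+0.9871, -0.1599)
n_7 = (+0.9046, +0.4263)
  (0,1): δ = 152.66°  ·
  (0,2): δ = 98.63°  ·
  (0,3): δ = 38.24°  ✓
  (0,4): δ = 9.69°  ✓
  (0,5): δ = 67.25°  ·
  (0,6): δ = 119.77°  ·
  (0,7): δ = 154.21°  ·
  (1,2): δ = 125.97°  ·
  (1,3): δ = 65.58°  ·
  (1,4): δ = 17.65°  ✓
  (1,5): δ = 39.92°  ✓
  (1,6): δ = 92.43°  ·
  (1,7): δ = 126.87°  ·
  (2,3): δ = 119.61°  ·
  (2,4): δ = 71.68°  ·
  (2,5): δ = 14.12°  ✓
  (2,6): δ = 38.40°  ✓
  (2,7): δ = 72.84°  ·
  (3,4): δ = 132.07°  ·
  (3,5): δ = 74.51°  ·
  (3,6): δ = 21.99°  ✓
  (3,7): δ = 12.44°  ✓
  (4,5): δ = 122.43°  ·
  (4,6): δ = 69.92°  ·
  (4,7): δ = 35.48°  ✓
  (5,6): δ = 127.48°  ·
  (5,7): δ = 93.05°  ·
  (6,7): δ = 145.56°  ·
antipodal pairs: 9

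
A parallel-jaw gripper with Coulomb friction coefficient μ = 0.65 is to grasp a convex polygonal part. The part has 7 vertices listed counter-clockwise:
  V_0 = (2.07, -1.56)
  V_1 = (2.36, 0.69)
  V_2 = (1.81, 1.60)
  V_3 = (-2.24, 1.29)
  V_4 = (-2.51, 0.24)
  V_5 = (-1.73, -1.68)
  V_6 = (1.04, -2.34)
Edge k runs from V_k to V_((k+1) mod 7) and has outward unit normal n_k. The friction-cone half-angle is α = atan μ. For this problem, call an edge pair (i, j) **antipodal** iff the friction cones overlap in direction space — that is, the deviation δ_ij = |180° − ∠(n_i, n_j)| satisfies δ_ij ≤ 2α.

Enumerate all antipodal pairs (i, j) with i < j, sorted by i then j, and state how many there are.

count = 8; pairs: (0,3), (0,4), (1,3), (1,4), (1,5), (2,5), (2,6), (3,6)

α = atan 0.65 = 33.02°;  2α = 66.05°
n_0 = (+0.9918, -0.1278)
n_1 = (+0.8558, +0.5173)
n_2 = (-0.0763, +0.9971)
n_3 = (-0.9685, +0.2490)
n_4 = (-0.9265, -0.3764)
n_5 = (-0.2318, -0.9728)
n_6 = (+0.6037, -0.7972)
  (0,1): δ = 141.51°  ·
  (0,2): δ = 78.28°  ·
  (0,3): δ = 7.08°  ✓
  (0,4): δ = 29.45°  ✓
  (0,5): δ = 83.94°  ·
  (0,6): δ = 134.48°  ·
  (1,2): δ = 116.77°  ·
  (1,3): δ = 45.57°  ✓
  (1,4): δ = 9.04°  ✓
  (1,5): δ = 45.45°  ✓
  (1,6): δ = 95.99°  ·
  (2,3): δ = 108.80°  ·
  (2,4): δ = 72.27°  ·
  (2,5): δ = 17.78°  ✓
  (2,6): δ = 32.76°  ✓
  (3,4): δ = 143.47°  ·
  (3,5): δ = 88.98°  ·
  (3,6): δ = 38.44°  ✓
  (4,5): δ = 125.51°  ·
  (4,6): δ = 74.97°  ·
  (5,6): δ = 129.46°  ·
antipodal pairs: 8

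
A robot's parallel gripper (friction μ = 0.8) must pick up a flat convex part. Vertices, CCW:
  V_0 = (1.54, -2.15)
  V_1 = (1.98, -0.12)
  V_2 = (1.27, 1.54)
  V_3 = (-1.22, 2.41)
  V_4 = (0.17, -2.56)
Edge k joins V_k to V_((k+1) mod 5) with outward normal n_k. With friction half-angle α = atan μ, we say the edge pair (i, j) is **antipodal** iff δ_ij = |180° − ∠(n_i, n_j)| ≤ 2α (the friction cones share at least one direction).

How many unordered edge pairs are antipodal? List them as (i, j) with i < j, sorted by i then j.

count = 4; pairs: (0,3), (1,3), (2,3), (2,4)

α = atan 0.8 = 38.66°;  2α = 77.32°
n_0 = (+0.9773, -0.2118)
n_1 = (+0.9194, +0.3933)
n_2 = (+0.3298, +0.9440)
n_3 = (-0.9630, -0.2693)
n_4 = (+0.2867, -0.9580)
  (0,1): δ = 144.61°  ·
  (0,2): δ = 97.03°  ·
  (0,3): δ = 27.85°  ✓
  (0,4): δ = 118.89°  ·
  (1,2): δ = 132.42°  ·
  (1,3): δ = 7.53°  ✓
  (1,4): δ = 83.50°  ·
  (2,3): δ = 55.12°  ✓
  (2,4): δ = 35.92°  ✓
  (3,4): δ = 88.96°  ·
antipodal pairs: 4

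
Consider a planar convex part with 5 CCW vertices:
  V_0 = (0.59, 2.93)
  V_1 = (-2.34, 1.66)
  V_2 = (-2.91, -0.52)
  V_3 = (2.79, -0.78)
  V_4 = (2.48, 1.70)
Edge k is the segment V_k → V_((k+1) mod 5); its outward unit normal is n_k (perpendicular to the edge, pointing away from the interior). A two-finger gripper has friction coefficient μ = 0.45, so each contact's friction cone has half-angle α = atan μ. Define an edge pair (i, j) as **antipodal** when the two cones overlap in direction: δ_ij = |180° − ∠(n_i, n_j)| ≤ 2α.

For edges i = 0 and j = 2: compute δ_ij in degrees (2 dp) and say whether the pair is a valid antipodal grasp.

δ = 26.05°, valid

α = atan 0.45 = 24.23°;  2α = 48.46°
edge 0: e_0 = (-2.93, -1.27);  n_0 = (-0.3977, +0.9175)
edge 2: e_2 = (+5.70, -0.26);  n_2 = (-0.0456, -0.9990)
∠(n_0, n_2) = 153.95°
δ = |180° − 153.95°| = 26.05°
26.05° ≤ 2α = 48.46°  →  valid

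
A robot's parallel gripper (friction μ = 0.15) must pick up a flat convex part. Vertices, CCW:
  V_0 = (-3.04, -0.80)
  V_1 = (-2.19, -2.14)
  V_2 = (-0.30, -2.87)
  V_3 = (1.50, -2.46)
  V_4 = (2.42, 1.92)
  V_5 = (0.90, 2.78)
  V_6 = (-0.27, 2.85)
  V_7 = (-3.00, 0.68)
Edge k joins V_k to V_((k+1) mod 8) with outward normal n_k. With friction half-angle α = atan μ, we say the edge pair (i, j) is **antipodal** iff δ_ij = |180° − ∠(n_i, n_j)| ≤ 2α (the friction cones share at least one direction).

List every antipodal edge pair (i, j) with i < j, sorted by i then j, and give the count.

α = atan 0.15 = 8.53°;  2α = 17.06°
n_0 = (-0.8444, -0.5357)
n_1 = (-0.3603, -0.9328)
n_2 = (+0.2221, -0.9750)
n_3 = (+0.9786, -0.2056)
n_4 = (+0.4924, +0.8703)
n_5 = (+0.0597, +0.9982)
n_6 = (-0.6222, +0.7828)
n_7 = (-0.9996, +0.0270)
  (0,1): δ = 143.51°  ·
  (0,2): δ = 109.56°  ·
  (0,3): δ = 44.25°  ·
  (0,4): δ = 28.11°  ·
  (0,5): δ = 54.19°  ·
  (0,6): δ = 96.09°  ·
  (0,7): δ = 146.06°  ·
  (1,2): δ = 146.05°  ·
  (1,3): δ = 80.74°  ·
  (1,4): δ = 8.38°  ✓
  (1,5): δ = 17.69°  ·
  (1,6): δ = 59.60°  ·
  (1,7): δ = 109.57°  ·
  (2,3): δ = 114.69°  ·
  (2,4): δ = 42.33°  ·
  (2,5): δ = 16.26°  ✓
  (2,6): δ = 25.65°  ·
  (2,7): δ = 75.62°  ·
  (3,4): δ = 107.64°  ·
  (3,5): δ = 81.56°  ·
  (3,6): δ = 39.66°  ·
  (3,7): δ = 10.31°  ✓
  (4,5): δ = 153.92°  ·
  (4,6): δ = 112.02°  ·
  (4,7): δ = 62.05°  ·
  (5,6): δ = 138.10°  ·
  (5,7): δ = 88.12°  ·
  (6,7): δ = 130.03°  ·
antipodal pairs: 3

count = 3; pairs: (1,4), (2,5), (3,7)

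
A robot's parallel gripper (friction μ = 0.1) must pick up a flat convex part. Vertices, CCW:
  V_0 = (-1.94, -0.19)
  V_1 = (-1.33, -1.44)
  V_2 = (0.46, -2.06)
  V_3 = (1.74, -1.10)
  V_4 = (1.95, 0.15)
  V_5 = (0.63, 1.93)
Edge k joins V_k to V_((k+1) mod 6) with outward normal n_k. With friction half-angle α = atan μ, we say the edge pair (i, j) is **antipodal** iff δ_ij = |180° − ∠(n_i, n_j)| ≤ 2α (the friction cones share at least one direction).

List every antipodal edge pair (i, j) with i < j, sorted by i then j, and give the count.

α = atan 0.1 = 5.71°;  2α = 11.42°
n_0 = (-0.8987, -0.4386)
n_1 = (-0.3273, -0.9449)
n_2 = (+0.6000, -0.8000)
n_3 = (+0.9862, -0.1657)
n_4 = (+0.8032, +0.5957)
n_5 = (-0.6363, +0.7714)
  (0,1): δ = 135.12°  ·
  (0,2): δ = 79.14°  ·
  (0,3): δ = 35.55°  ·
  (0,4): δ = 10.55°  ✓
  (0,5): δ = 103.51°  ·
  (1,2): δ = 124.03°  ·
  (1,3): δ = 80.43°  ·
  (1,4): δ = 34.34°  ·
  (1,5): δ = 58.62°  ·
  (2,3): δ = 136.41°  ·
  (2,4): δ = 90.31°  ·
  (2,5): δ = 2.65°  ✓
  (3,4): δ = 133.90°  ·
  (3,5): δ = 40.94°  ·
  (4,5): δ = 87.04°  ·
antipodal pairs: 2

count = 2; pairs: (0,4), (2,5)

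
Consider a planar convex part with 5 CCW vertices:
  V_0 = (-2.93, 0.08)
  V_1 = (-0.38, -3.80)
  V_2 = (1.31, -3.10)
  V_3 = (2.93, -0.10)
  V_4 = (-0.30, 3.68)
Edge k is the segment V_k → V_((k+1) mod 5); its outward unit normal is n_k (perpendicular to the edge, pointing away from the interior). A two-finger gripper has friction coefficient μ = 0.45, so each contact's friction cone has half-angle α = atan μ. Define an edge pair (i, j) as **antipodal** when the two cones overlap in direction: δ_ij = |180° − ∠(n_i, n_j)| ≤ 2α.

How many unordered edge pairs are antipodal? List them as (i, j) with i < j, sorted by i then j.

α = atan 0.45 = 24.23°;  2α = 48.46°
n_0 = (-0.8357, -0.5492)
n_1 = (+0.3827, -0.9239)
n_2 = (+0.8799, -0.4751)
n_3 = (+0.7602, +0.6496)
n_4 = (-0.8075, +0.5899)
  (0,1): δ = 100.81°  ·
  (0,2): δ = 61.68°  ·
  (0,3): δ = 7.20°  ✓
  (0,4): δ = 110.54°  ·
  (1,2): δ = 140.87°  ·
  (1,3): δ = 71.99°  ·
  (1,4): δ = 31.35°  ✓
  (2,3): δ = 111.12°  ·
  (2,4): δ = 7.78°  ✓
  (3,4): δ = 76.66°  ·
antipodal pairs: 3

count = 3; pairs: (0,3), (1,4), (2,4)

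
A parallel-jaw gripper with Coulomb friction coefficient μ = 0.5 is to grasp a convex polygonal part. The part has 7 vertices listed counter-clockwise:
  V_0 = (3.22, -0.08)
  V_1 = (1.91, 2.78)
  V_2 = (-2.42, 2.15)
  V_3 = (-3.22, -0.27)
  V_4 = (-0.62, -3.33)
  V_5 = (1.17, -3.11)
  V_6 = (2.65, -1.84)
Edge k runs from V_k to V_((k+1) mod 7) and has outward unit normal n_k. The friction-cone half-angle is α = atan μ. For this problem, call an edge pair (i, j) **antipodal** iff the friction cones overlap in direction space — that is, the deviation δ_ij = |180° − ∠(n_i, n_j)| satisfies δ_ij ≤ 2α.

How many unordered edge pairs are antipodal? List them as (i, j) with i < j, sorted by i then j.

count = 6; pairs: (0,2), (0,3), (1,4), (1,5), (2,5), (2,6)

α = atan 0.5 = 26.57°;  2α = 53.13°
n_0 = (+0.9092, +0.4164)
n_1 = (-0.1440, +0.9896)
n_2 = (-0.9495, +0.3139)
n_3 = (-0.7621, -0.6475)
n_4 = (+0.1220, -0.9925)
n_5 = (+0.6512, -0.7589)
n_6 = (+0.9514, -0.3081)
  (0,1): δ = 106.33°  ·
  (0,2): δ = 42.90°  ✓
  (0,3): δ = 15.74°  ✓
  (0,4): δ = 72.40°  ·
  (0,5): δ = 106.02°  ·
  (0,6): δ = 137.44°  ·
  (1,2): δ = 116.57°  ·
  (1,3): δ = 57.92°  ·
  (1,4): δ = 1.27°  ✓
  (1,5): δ = 32.35°  ✓
  (1,6): δ = 63.78°  ·
  (2,3): δ = 121.35°  ·
  (2,4): δ = 64.70°  ·
  (2,5): δ = 31.07°  ✓
  (2,6): δ = 0.35°  ✓
  (3,4): δ = 123.35°  ·
  (3,5): δ = 89.72°  ·
  (3,6): δ = 58.30°  ·
  (4,5): δ = 146.37°  ·
  (4,6): δ = 114.95°  ·
  (5,6): δ = 148.58°  ·
antipodal pairs: 6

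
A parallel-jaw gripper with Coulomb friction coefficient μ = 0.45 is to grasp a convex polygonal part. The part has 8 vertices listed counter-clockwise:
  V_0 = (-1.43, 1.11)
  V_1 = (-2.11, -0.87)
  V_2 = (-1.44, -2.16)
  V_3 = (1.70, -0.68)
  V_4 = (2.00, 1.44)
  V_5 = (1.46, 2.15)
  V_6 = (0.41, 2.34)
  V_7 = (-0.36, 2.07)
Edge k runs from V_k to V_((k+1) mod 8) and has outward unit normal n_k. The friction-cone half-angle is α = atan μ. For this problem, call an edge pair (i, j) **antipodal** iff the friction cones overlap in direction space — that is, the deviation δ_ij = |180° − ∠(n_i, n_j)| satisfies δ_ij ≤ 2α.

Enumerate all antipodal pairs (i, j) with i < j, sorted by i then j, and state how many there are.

α = atan 0.45 = 24.23°;  2α = 48.46°
n_0 = (-0.9458, +0.3248)
n_1 = (-0.8874, -0.4609)
n_2 = (+0.4264, -0.9046)
n_3 = (+0.9901, -0.1401)
n_4 = (+0.7959, +0.6054)
n_5 = (+0.1781, +0.9840)
n_6 = (-0.3309, +0.9437)
n_7 = (-0.6678, +0.7443)
  (0,1): δ = 133.60°  ·
  (0,2): δ = 45.81°  ✓
  (0,3): δ = 10.90°  ✓
  (0,4): δ = 56.21°  ·
  (0,5): δ = 98.70°  ·
  (0,6): δ = 128.28°  ·
  (0,7): δ = 150.85°  ·
  (1,2): δ = 92.21°  ·
  (1,3): δ = 35.50°  ✓
  (1,4): δ = 9.81°  ✓
  (1,5): δ = 52.30°  ·
  (1,6): δ = 81.88°  ·
  (1,7): δ = 104.45°  ·
  (2,3): δ = 123.29°  ·
  (2,4): δ = 77.98°  ·
  (2,5): δ = 35.49°  ✓
  (2,6): δ = 5.91°  ✓
  (2,7): δ = 16.66°  ✓
  (3,4): δ = 134.69°  ·
  (3,5): δ = 92.20°  ·
  (3,6): δ = 62.62°  ·
  (3,7): δ = 40.05°  ✓
  (4,5): δ = 137.51°  ·
  (4,6): δ = 107.93°  ·
  (4,7): δ = 85.36°  ·
  (5,6): δ = 150.42°  ·
  (5,7): δ = 127.84°  ·
  (6,7): δ = 157.42°  ·
antipodal pairs: 8

count = 8; pairs: (0,2), (0,3), (1,3), (1,4), (2,5), (2,6), (2,7), (3,7)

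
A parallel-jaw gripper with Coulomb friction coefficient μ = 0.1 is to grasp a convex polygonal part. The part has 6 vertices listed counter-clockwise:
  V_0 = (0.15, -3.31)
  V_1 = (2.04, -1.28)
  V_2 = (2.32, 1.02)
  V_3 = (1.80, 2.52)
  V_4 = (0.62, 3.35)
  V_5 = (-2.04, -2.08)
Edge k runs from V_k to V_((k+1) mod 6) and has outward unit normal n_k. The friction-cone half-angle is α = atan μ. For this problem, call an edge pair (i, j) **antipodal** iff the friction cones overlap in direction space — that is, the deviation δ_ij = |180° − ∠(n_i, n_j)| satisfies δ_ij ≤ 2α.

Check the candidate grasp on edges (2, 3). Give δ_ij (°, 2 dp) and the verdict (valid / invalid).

δ = 144.24°, invalid

α = atan 0.1 = 5.71°;  2α = 11.42°
edge 2: e_2 = (-0.52, +1.50);  n_2 = (+0.9448, +0.3275)
edge 3: e_3 = (-1.18, +0.83);  n_3 = (+0.5753, +0.8179)
∠(n_2, n_3) = 35.76°
δ = |180° − 35.76°| = 144.24°
144.24° > 2α = 11.42°  →  invalid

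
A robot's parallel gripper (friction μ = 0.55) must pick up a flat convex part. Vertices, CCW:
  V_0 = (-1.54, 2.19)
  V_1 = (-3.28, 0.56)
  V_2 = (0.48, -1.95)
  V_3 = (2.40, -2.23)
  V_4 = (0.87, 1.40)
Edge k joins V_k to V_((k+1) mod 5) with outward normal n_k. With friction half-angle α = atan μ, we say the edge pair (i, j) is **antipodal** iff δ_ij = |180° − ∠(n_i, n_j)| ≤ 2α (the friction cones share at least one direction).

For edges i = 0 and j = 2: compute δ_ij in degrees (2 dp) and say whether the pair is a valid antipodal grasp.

α = atan 0.55 = 28.81°;  2α = 57.62°
edge 0: e_0 = (-1.74, -1.63);  n_0 = (-0.6837, +0.7298)
edge 2: e_2 = (+1.92, -0.28);  n_2 = (-0.1443, -0.9895)
∠(n_0, n_2) = 128.57°
δ = |180° − 128.57°| = 51.43°
51.43° ≤ 2α = 57.62°  →  valid

δ = 51.43°, valid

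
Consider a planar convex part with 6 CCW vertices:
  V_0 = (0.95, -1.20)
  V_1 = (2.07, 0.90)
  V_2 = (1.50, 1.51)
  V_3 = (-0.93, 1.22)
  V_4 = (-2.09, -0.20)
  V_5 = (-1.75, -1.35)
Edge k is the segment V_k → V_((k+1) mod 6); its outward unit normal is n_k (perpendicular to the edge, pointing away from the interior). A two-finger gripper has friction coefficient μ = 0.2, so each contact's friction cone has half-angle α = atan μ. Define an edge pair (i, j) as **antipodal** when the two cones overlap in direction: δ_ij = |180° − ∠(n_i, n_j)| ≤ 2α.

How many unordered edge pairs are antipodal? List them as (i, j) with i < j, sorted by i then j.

α = atan 0.2 = 11.31°;  2α = 22.62°
n_0 = (+0.8824, -0.4706)
n_1 = (+0.7307, +0.6827)
n_2 = (-0.1185, +0.9930)
n_3 = (-0.7744, +0.6326)
n_4 = (-0.9590, -0.2835)
n_5 = (+0.0555, -0.9985)
  (0,1): δ = 108.87°  ·
  (0,2): δ = 55.12°  ·
  (0,3): δ = 11.17°  ✓
  (0,4): δ = 44.54°  ·
  (0,5): δ = 121.25°  ·
  (1,2): δ = 126.25°  ·
  (1,3): δ = 82.30°  ·
  (1,4): δ = 26.59°  ·
  (1,5): δ = 50.12°  ·
  (2,3): δ = 136.05°  ·
  (2,4): δ = 80.34°  ·
  (2,5): δ = 3.63°  ✓
  (3,4): δ = 124.28°  ·
  (3,5): δ = 47.57°  ·
  (4,5): δ = 103.29°  ·
antipodal pairs: 2

count = 2; pairs: (0,3), (2,5)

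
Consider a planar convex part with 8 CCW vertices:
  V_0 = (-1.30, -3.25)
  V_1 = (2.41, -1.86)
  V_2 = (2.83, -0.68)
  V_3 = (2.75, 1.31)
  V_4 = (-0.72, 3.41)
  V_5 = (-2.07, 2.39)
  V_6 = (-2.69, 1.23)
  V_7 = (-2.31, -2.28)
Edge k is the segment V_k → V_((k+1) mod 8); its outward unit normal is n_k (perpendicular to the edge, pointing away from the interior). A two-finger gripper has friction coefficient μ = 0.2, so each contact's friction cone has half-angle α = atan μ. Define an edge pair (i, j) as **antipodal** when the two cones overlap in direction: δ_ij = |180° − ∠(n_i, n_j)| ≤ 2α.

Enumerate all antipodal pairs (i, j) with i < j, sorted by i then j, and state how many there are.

count = 4; pairs: (0,4), (1,5), (2,6), (3,7)

α = atan 0.2 = 11.31°;  2α = 22.62°
n_0 = (+0.3508, -0.9364)
n_1 = (+0.9421, -0.3353)
n_2 = (+0.9992, +0.0402)
n_3 = (+0.5178, +0.8555)
n_4 = (-0.6028, +0.7979)
n_5 = (-0.8819, +0.4714)
n_6 = (-0.9942, -0.1076)
n_7 = (-0.6927, -0.7212)
  (0,1): δ = 130.13°  ·
  (0,2): δ = 108.24°  ·
  (0,3): δ = 51.72°  ·
  (0,4): δ = 16.53°  ✓
  (0,5): δ = 41.34°  ·
  (0,6): δ = 75.64°  ·
  (0,7): δ = 115.62°  ·
  (1,2): δ = 158.11°  ·
  (1,3): δ = 101.59°  ·
  (1,4): δ = 33.33°  ·
  (1,5): δ = 8.53°  ✓
  (1,6): δ = 25.77°  ·
  (1,7): δ = 65.75°  ·
  (2,3): δ = 123.48°  ·
  (2,4): δ = 55.23°  ·
  (2,5): δ = 30.43°  ·
  (2,6): δ = 3.88°  ✓
  (2,7): δ = 43.86°  ·
  (3,4): δ = 111.75°  ·
  (3,5): δ = 86.94°  ·
  (3,6): δ = 52.64°  ·
  (3,7): δ = 12.66°  ✓
  (4,5): δ = 155.20°  ·
  (4,6): δ = 120.89°  ·
  (4,7): δ = 80.92°  ·
  (5,6): δ = 145.70°  ·
  (5,7): δ = 105.72°  ·
  (6,7): δ = 140.02°  ·
antipodal pairs: 4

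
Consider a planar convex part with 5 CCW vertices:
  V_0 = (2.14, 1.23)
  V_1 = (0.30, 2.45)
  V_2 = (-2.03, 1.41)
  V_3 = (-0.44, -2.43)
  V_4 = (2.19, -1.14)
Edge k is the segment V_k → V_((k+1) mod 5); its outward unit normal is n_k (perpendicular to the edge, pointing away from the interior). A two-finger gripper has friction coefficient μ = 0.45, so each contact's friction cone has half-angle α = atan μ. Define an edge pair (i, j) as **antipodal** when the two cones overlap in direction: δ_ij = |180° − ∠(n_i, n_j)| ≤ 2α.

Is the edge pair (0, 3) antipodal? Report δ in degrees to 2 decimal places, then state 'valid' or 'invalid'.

δ = 59.67°, invalid

α = atan 0.45 = 24.23°;  2α = 48.46°
edge 0: e_0 = (-1.84, +1.22);  n_0 = (+0.5526, +0.8334)
edge 3: e_3 = (+2.63, +1.29);  n_3 = (+0.4404, -0.8978)
∠(n_0, n_3) = 120.33°
δ = |180° − 120.33°| = 59.67°
59.67° > 2α = 48.46°  →  invalid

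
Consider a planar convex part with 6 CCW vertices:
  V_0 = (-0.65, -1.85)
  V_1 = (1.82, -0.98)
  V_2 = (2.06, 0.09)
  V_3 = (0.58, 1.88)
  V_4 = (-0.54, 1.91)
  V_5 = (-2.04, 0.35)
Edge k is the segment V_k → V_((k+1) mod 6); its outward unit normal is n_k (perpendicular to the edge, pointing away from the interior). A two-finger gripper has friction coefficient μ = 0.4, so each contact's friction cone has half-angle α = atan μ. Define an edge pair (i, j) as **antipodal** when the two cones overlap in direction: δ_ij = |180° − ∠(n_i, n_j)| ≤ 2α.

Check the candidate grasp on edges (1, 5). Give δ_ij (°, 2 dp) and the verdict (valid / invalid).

α = atan 0.4 = 21.80°;  2α = 43.60°
edge 1: e_1 = (+0.24, +1.07);  n_1 = (+0.9758, -0.2189)
edge 5: e_5 = (+1.39, -2.20);  n_5 = (-0.8454, -0.5341)
∠(n_1, n_5) = 135.07°
δ = |180° − 135.07°| = 44.93°
44.93° > 2α = 43.60°  →  invalid

δ = 44.93°, invalid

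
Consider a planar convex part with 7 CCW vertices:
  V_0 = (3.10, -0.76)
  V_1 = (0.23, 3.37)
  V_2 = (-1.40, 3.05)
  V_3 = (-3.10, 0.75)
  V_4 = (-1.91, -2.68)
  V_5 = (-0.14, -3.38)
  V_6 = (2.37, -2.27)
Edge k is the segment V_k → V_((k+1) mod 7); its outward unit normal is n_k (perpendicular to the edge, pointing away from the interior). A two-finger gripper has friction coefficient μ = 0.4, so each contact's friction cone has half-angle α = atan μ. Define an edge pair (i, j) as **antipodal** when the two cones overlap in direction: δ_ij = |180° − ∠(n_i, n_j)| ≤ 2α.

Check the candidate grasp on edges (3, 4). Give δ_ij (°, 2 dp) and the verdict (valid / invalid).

δ = 130.71°, invalid

α = atan 0.4 = 21.80°;  2α = 43.60°
edge 3: e_3 = (+1.19, -3.43);  n_3 = (-0.9448, -0.3278)
edge 4: e_4 = (+1.77, -0.70);  n_4 = (-0.3678, -0.9299)
∠(n_3, n_4) = 49.29°
δ = |180° − 49.29°| = 130.71°
130.71° > 2α = 43.60°  →  invalid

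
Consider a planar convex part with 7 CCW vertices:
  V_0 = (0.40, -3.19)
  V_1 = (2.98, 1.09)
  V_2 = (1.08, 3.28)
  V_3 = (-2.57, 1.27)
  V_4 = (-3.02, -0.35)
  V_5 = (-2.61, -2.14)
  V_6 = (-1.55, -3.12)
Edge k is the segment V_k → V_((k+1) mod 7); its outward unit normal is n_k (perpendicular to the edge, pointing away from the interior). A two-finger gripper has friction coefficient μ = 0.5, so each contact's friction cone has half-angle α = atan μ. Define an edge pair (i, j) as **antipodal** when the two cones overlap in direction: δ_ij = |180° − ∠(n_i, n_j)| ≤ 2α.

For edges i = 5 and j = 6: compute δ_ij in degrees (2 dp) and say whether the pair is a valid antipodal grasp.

δ = 139.30°, invalid

α = atan 0.5 = 26.57°;  2α = 53.13°
edge 5: e_5 = (+1.06, -0.98);  n_5 = (-0.6789, -0.7343)
edge 6: e_6 = (+1.95, -0.07);  n_6 = (-0.0359, -0.9994)
∠(n_5, n_6) = 40.70°
δ = |180° − 40.70°| = 139.30°
139.30° > 2α = 53.13°  →  invalid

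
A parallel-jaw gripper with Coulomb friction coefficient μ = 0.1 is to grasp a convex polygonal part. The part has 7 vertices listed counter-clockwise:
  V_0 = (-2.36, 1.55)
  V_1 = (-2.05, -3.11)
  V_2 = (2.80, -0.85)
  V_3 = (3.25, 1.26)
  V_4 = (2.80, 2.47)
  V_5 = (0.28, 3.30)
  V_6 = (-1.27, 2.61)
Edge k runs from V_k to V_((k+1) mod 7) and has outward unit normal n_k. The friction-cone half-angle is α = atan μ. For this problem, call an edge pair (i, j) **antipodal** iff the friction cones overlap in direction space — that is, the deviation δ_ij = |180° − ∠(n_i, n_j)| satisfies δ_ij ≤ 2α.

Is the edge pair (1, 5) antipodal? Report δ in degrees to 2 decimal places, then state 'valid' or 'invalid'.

α = atan 0.1 = 5.71°;  2α = 11.42°
edge 1: e_1 = (+4.85, +2.26);  n_1 = (+0.4224, -0.9064)
edge 5: e_5 = (-1.55, -0.69);  n_5 = (-0.4067, +0.9136)
∠(n_1, n_5) = 179.01°
δ = |180° − 179.01°| = 0.99°
0.99° ≤ 2α = 11.42°  →  valid

δ = 0.99°, valid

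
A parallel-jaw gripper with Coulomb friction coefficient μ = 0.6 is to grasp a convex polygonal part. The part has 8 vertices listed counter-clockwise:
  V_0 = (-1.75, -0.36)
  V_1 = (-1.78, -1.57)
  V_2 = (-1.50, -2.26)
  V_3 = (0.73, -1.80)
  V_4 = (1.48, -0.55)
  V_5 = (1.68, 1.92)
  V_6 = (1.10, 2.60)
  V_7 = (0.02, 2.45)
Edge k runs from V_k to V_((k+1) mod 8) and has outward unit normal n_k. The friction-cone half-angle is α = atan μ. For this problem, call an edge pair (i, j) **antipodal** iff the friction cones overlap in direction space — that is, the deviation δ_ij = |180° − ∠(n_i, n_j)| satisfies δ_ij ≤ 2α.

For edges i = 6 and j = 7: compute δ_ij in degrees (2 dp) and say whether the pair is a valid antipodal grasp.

δ = 130.11°, invalid

α = atan 0.6 = 30.96°;  2α = 61.93°
edge 6: e_6 = (-1.08, -0.15);  n_6 = (-0.1376, +0.9905)
edge 7: e_7 = (-1.77, -2.81);  n_7 = (-0.8461, +0.5330)
∠(n_6, n_7) = 49.89°
δ = |180° − 49.89°| = 130.11°
130.11° > 2α = 61.93°  →  invalid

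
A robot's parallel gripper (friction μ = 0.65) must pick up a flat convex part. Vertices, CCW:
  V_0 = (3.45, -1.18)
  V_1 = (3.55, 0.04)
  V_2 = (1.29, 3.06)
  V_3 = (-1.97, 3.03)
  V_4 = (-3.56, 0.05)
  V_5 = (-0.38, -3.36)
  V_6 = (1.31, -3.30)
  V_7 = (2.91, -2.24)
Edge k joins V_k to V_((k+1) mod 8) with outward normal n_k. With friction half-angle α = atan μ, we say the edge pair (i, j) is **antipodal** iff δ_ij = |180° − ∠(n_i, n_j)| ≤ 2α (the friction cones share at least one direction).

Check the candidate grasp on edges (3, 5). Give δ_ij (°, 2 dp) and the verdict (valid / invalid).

δ = 59.88°, valid

α = atan 0.65 = 33.02°;  2α = 66.05°
edge 3: e_3 = (-1.59, -2.98);  n_3 = (-0.8823, +0.4707)
edge 5: e_5 = (+1.69, +0.06);  n_5 = (+0.0355, -0.9994)
∠(n_3, n_5) = 120.12°
δ = |180° − 120.12°| = 59.88°
59.88° ≤ 2α = 66.05°  →  valid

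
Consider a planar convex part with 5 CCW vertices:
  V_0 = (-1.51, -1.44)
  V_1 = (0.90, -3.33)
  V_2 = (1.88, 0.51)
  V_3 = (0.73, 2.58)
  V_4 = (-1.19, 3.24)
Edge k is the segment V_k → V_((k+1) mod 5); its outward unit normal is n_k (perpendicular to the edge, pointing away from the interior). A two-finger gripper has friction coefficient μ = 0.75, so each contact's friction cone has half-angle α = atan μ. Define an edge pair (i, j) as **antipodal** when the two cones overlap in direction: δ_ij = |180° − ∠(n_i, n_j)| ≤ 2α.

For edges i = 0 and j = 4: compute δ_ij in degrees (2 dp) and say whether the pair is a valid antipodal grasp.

δ = 124.19°, invalid

α = atan 0.75 = 36.87°;  2α = 73.74°
edge 0: e_0 = (+2.41, -1.89);  n_0 = (-0.6171, -0.7869)
edge 4: e_4 = (-0.32, -4.68);  n_4 = (-0.9977, +0.0682)
∠(n_0, n_4) = 55.81°
δ = |180° − 55.81°| = 124.19°
124.19° > 2α = 73.74°  →  invalid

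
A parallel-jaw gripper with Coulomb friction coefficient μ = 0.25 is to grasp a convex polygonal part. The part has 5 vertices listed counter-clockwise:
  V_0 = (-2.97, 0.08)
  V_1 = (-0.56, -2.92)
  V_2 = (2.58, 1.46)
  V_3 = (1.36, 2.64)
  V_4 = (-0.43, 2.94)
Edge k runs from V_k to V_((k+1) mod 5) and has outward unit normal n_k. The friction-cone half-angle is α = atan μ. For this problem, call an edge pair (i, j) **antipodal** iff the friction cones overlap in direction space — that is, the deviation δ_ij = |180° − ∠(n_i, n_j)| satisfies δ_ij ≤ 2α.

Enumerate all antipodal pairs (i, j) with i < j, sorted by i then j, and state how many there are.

count = 2; pairs: (0,2), (1,4)

α = atan 0.25 = 14.04°;  2α = 28.07°
n_0 = (-0.7796, -0.6263)
n_1 = (+0.8127, -0.5826)
n_2 = (+0.6952, +0.7188)
n_3 = (+0.1653, +0.9862)
n_4 = (-0.7477, +0.6640)
  (0,1): δ = 74.41°  ·
  (0,2): δ = 7.18°  ✓
  (0,3): δ = 41.71°  ·
  (0,4): δ = 99.62°  ·
  (1,2): δ = 98.41°  ·
  (1,3): δ = 63.88°  ·
  (1,4): δ = 5.97°  ✓
  (2,3): δ = 145.47°  ·
  (2,4): δ = 87.56°  ·
  (3,4): δ = 122.09°  ·
antipodal pairs: 2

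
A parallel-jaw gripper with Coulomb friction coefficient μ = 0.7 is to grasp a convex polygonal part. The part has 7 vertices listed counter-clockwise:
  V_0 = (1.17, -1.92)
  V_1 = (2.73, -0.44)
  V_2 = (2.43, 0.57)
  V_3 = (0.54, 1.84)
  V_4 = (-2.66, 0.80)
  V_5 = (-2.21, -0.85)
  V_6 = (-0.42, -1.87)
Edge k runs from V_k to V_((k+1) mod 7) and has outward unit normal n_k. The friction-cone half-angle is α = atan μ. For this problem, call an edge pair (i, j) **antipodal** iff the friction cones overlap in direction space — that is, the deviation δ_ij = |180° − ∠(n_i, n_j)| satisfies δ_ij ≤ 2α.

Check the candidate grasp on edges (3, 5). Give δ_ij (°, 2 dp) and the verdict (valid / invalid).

δ = 47.68°, valid

α = atan 0.7 = 34.99°;  2α = 69.98°
edge 3: e_3 = (-3.20, -1.04);  n_3 = (-0.3091, +0.9510)
edge 5: e_5 = (+1.79, -1.02);  n_5 = (-0.4951, -0.8688)
∠(n_3, n_5) = 132.32°
δ = |180° − 132.32°| = 47.68°
47.68° ≤ 2α = 69.98°  →  valid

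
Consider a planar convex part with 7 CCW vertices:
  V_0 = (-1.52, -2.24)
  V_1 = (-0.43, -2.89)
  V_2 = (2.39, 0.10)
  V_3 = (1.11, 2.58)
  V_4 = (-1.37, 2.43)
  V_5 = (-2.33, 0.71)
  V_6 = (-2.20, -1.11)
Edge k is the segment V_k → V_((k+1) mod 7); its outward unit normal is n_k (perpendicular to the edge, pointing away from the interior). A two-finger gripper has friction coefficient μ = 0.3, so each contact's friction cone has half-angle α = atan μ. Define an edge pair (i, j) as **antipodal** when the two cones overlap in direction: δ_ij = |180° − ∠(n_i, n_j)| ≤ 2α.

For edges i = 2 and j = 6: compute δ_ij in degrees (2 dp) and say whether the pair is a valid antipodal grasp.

δ = 3.74°, valid

α = atan 0.3 = 16.70°;  2α = 33.40°
edge 2: e_2 = (-1.28, +2.48);  n_2 = (+0.8886, +0.4586)
edge 6: e_6 = (+0.68, -1.13);  n_6 = (-0.8568, -0.5156)
∠(n_2, n_6) = 176.26°
δ = |180° − 176.26°| = 3.74°
3.74° ≤ 2α = 33.40°  →  valid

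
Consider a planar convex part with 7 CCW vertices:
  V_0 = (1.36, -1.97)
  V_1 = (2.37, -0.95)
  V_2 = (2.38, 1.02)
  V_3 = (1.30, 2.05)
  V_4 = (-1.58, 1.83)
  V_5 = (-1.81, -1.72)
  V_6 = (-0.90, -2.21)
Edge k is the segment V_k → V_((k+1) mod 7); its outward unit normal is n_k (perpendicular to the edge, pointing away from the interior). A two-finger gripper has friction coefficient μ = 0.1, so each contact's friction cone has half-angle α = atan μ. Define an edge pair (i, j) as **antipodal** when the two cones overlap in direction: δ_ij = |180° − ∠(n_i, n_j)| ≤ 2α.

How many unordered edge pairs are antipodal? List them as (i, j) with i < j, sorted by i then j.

α = atan 0.1 = 5.71°;  2α = 11.42°
n_0 = (+0.7106, -0.7036)
n_1 = (+1.0000, -0.0051)
n_2 = (+0.6902, +0.7237)
n_3 = (-0.0762, +0.9971)
n_4 = (-0.9979, +0.0647)
n_5 = (-0.4741, -0.8805)
n_6 = (+0.1056, -0.9944)
  (0,1): δ = 135.57°  ·
  (0,2): δ = 88.92°  ·
  (0,3): δ = 40.91°  ·
  (0,4): δ = 41.01°  ·
  (0,5): δ = 106.42°  ·
  (0,6): δ = 140.78°  ·
  (1,2): δ = 133.35°  ·
  (1,3): δ = 85.34°  ·
  (1,4): δ = 3.42°  ✓
  (1,5): δ = 61.99°  ·
  (1,6): δ = 96.35°  ·
  (2,3): δ = 131.99°  ·
  (2,4): δ = 50.06°  ·
  (2,5): δ = 15.34°  ·
  (2,6): δ = 49.70°  ·
  (3,4): δ = 98.08°  ·
  (3,5): δ = 32.67°  ·
  (3,6): δ = 1.69°  ✓
  (4,5): δ = 114.59°  ·
  (4,6): δ = 80.23°  ·
  (5,6): δ = 145.64°  ·
antipodal pairs: 2

count = 2; pairs: (1,4), (3,6)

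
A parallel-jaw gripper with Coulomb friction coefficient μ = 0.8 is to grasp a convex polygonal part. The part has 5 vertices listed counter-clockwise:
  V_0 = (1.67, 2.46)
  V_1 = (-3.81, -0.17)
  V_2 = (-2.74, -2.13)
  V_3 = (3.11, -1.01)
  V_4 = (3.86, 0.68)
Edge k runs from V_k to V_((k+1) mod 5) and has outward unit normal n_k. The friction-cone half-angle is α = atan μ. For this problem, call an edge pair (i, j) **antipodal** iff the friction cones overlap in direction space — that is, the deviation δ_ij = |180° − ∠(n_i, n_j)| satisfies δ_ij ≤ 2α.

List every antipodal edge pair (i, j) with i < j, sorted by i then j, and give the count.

count = 5; pairs: (0,2), (0,3), (1,3), (1,4), (2,4)

α = atan 0.8 = 38.66°;  2α = 77.32°
n_0 = (-0.4327, +0.9015)
n_1 = (-0.8777, -0.4792)
n_2 = (+0.1880, -0.9822)
n_3 = (+0.9140, -0.4056)
n_4 = (+0.6307, +0.7760)
  (0,1): δ = 87.01°  ·
  (0,2): δ = 14.80°  ✓
  (0,3): δ = 40.43°  ✓
  (0,4): δ = 115.26°  ·
  (1,2): δ = 107.79°  ·
  (1,3): δ = 52.56°  ✓
  (1,4): δ = 22.27°  ✓
  (2,3): δ = 124.77°  ·
  (2,4): δ = 49.94°  ✓
  (3,4): δ = 105.17°  ·
antipodal pairs: 5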